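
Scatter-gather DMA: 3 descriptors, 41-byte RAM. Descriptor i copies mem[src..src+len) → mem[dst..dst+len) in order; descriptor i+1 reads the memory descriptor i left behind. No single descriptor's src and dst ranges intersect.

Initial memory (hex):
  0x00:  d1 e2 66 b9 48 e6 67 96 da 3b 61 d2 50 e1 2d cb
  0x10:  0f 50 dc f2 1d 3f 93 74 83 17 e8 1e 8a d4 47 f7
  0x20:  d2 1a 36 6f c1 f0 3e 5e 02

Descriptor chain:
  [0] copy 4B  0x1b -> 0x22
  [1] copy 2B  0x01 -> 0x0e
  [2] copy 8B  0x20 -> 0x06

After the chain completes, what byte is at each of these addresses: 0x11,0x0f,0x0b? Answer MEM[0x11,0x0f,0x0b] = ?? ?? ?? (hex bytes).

MEM[0x11,0x0f,0x0b] = 50 66 47

#0 dst[0x22+4] := {0x1e,0x8a,0xd4,0x47}
#1 dst[0x0e+2] := {0xe2,0x66}
#2 dst[0x06+8] := {0xd2,0x1a,0x1e,0x8a,0xd4,0x47,0x3e,0x5e}
query mem[0x11]=0x50, mem[0x0f]=0x66, mem[0x0b]=0x47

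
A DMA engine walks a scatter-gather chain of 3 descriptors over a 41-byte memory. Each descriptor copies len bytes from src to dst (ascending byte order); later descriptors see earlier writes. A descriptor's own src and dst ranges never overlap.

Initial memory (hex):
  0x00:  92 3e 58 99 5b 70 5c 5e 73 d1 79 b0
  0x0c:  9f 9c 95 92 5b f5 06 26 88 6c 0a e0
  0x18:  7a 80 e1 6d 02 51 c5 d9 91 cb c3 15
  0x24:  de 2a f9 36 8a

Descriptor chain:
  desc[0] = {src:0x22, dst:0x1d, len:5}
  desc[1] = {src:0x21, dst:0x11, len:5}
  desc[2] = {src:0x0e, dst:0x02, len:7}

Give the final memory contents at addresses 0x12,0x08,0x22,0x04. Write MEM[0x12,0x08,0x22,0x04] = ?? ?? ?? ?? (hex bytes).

MEM[0x12,0x08,0x22,0x04] = c3 de c3 5b

D0: mem[0x1d..0x21] <- [c3 15 de 2a f9]
D1: mem[0x11..0x15] <- [f9 c3 15 de 2a]
D2: mem[0x02..0x08] <- [95 92 5b f9 c3 15 de]
query mem[0x12]=0xc3, mem[0x08]=0xde, mem[0x22]=0xc3, mem[0x04]=0x5b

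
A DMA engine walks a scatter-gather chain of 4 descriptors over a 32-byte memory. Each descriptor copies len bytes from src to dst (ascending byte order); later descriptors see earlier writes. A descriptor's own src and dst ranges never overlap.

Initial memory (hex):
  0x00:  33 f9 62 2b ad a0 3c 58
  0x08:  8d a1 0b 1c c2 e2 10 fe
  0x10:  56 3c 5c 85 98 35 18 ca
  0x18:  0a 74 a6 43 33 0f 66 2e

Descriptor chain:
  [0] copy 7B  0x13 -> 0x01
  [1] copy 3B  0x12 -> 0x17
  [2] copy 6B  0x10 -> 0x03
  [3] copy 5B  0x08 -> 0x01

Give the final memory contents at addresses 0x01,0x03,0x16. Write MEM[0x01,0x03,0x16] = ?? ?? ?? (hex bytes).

#0 dst[0x01+7] := {0x85,0x98,0x35,0x18,0xca,0x0a,0x74}
#1 dst[0x17+3] := {0x5c,0x85,0x98}
#2 dst[0x03+6] := {0x56,0x3c,0x5c,0x85,0x98,0x35}
#3 dst[0x01+5] := {0x35,0xa1,0x0b,0x1c,0xc2}
query mem[0x01]=0x35, mem[0x03]=0x0b, mem[0x16]=0x18

MEM[0x01,0x03,0x16] = 35 0b 18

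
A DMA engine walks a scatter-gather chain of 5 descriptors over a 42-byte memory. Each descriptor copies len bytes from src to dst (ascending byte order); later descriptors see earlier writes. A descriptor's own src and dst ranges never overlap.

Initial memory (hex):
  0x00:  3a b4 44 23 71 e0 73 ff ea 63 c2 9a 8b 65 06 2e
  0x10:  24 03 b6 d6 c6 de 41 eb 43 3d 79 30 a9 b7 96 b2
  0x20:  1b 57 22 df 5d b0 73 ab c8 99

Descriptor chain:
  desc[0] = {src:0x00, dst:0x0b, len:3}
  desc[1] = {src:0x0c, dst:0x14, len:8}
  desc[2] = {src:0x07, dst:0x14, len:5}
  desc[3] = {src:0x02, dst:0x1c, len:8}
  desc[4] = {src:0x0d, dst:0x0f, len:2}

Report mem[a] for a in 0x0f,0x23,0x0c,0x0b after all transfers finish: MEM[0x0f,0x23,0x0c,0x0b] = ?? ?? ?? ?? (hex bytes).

[0] 0x00->0x0b len=3 : 3a b4 44
[1] 0x0c->0x14 len=8 : b4 44 06 2e 24 03 b6 d6
[2] 0x07->0x14 len=5 : ff ea 63 c2 3a
[3] 0x02->0x1c len=8 : 44 23 71 e0 73 ff ea 63
[4] 0x0d->0x0f len=2 : 44 06
query mem[0x0f]=0x44, mem[0x23]=0x63, mem[0x0c]=0xb4, mem[0x0b]=0x3a

MEM[0x0f,0x23,0x0c,0x0b] = 44 63 b4 3a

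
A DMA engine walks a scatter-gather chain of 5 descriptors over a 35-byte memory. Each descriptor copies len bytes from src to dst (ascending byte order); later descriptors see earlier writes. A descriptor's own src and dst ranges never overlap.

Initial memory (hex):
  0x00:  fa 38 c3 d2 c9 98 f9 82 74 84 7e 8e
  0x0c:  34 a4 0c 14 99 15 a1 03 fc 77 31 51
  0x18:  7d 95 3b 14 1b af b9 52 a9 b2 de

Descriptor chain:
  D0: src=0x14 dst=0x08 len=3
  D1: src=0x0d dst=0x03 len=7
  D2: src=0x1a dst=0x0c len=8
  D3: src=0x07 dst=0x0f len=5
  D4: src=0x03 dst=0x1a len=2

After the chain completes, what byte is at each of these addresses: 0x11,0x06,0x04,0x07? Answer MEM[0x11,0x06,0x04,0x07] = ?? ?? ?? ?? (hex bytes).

MEM[0x11,0x06,0x04,0x07] = 03 99 0c 15

[0] 0x14->0x08 len=3 : fc 77 31
[1] 0x0d->0x03 len=7 : a4 0c 14 99 15 a1 03
[2] 0x1a->0x0c len=8 : 3b 14 1b af b9 52 a9 b2
[3] 0x07->0x0f len=5 : 15 a1 03 31 8e
[4] 0x03->0x1a len=2 : a4 0c
query mem[0x11]=0x03, mem[0x06]=0x99, mem[0x04]=0x0c, mem[0x07]=0x15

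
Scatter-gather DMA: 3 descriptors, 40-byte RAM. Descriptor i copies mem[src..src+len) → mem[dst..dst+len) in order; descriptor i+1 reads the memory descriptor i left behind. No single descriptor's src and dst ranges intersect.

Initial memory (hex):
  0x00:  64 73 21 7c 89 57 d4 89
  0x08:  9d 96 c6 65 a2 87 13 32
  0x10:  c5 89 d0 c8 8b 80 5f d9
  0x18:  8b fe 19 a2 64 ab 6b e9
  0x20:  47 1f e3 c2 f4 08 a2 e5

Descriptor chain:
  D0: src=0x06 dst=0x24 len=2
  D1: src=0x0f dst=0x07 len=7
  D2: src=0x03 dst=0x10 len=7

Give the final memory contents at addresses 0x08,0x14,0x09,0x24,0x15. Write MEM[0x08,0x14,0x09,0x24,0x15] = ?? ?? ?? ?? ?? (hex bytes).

  after D0: wrote 2B at 0x24 = d489
  after D1: wrote 7B at 0x07 = 32c589d0c88b80
  after D2: wrote 7B at 0x10 = 7c8957d432c589
query mem[0x08]=0xc5, mem[0x14]=0x32, mem[0x09]=0x89, mem[0x24]=0xd4, mem[0x15]=0xc5

MEM[0x08,0x14,0x09,0x24,0x15] = c5 32 89 d4 c5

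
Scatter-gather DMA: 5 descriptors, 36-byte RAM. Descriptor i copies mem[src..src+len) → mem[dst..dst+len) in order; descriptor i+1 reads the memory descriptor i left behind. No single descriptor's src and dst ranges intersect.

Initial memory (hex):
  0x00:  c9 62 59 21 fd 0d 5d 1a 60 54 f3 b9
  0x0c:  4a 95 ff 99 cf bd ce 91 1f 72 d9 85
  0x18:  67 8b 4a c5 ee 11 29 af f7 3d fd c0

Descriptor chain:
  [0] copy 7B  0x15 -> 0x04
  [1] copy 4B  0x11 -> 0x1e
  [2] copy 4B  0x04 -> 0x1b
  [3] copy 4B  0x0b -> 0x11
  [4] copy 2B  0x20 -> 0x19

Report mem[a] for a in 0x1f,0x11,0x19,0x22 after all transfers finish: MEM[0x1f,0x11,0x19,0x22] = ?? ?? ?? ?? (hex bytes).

#0 dst[0x04+7] := {0x72,0xd9,0x85,0x67,0x8b,0x4a,0xc5}
#1 dst[0x1e+4] := {0xbd,0xce,0x91,0x1f}
#2 dst[0x1b+4] := {0x72,0xd9,0x85,0x67}
#3 dst[0x11+4] := {0xb9,0x4a,0x95,0xff}
#4 dst[0x19+2] := {0x91,0x1f}
query mem[0x1f]=0xce, mem[0x11]=0xb9, mem[0x19]=0x91, mem[0x22]=0xfd

MEM[0x1f,0x11,0x19,0x22] = ce b9 91 fd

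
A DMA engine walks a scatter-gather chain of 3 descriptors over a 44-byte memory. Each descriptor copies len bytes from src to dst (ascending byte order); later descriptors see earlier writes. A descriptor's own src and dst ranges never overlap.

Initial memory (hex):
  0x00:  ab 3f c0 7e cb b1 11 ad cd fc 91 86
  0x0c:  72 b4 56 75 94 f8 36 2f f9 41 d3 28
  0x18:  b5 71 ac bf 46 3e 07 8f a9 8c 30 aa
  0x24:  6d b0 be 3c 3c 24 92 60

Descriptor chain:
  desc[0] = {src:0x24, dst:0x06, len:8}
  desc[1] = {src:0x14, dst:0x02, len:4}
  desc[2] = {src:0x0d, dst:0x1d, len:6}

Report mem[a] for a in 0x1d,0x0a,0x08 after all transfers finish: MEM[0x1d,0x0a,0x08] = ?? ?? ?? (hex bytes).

MEM[0x1d,0x0a,0x08] = 60 3c be

  after D0: wrote 8B at 0x06 = 6db0be3c3c249260
  after D1: wrote 4B at 0x02 = f941d328
  after D2: wrote 6B at 0x1d = 60567594f836
query mem[0x1d]=0x60, mem[0x0a]=0x3c, mem[0x08]=0xbe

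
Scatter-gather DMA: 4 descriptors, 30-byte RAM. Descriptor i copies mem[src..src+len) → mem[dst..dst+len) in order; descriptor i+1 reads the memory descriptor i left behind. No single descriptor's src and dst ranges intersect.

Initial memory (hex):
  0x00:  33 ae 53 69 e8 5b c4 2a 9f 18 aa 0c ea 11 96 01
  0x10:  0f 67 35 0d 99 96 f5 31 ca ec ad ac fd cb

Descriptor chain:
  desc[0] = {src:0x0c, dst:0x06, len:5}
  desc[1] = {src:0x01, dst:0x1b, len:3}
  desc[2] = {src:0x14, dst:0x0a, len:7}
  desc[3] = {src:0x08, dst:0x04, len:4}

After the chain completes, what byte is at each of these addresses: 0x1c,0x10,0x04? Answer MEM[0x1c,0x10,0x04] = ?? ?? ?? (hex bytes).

  after D0: wrote 5B at 0x06 = ea1196010f
  after D1: wrote 3B at 0x1b = ae5369
  after D2: wrote 7B at 0x0a = 9996f531caecad
  after D3: wrote 4B at 0x04 = 96019996
query mem[0x1c]=0x53, mem[0x10]=0xad, mem[0x04]=0x96

MEM[0x1c,0x10,0x04] = 53 ad 96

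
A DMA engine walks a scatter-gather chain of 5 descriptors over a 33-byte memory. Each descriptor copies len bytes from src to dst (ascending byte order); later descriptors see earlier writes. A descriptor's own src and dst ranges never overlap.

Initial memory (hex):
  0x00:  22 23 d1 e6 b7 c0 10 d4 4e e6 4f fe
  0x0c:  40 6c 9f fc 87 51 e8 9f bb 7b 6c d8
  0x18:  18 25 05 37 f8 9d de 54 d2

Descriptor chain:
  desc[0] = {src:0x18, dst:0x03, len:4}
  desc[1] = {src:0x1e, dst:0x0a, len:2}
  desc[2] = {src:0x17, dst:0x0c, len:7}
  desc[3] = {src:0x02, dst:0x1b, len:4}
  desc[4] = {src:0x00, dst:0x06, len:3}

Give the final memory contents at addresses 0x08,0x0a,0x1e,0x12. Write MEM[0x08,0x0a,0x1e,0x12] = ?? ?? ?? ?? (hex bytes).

MEM[0x08,0x0a,0x1e,0x12] = d1 de 05 9d

  after D0: wrote 4B at 0x03 = 18250537
  after D1: wrote 2B at 0x0a = de54
  after D2: wrote 7B at 0x0c = d818250537f89d
  after D3: wrote 4B at 0x1b = d1182505
  after D4: wrote 3B at 0x06 = 2223d1
query mem[0x08]=0xd1, mem[0x0a]=0xde, mem[0x1e]=0x05, mem[0x12]=0x9d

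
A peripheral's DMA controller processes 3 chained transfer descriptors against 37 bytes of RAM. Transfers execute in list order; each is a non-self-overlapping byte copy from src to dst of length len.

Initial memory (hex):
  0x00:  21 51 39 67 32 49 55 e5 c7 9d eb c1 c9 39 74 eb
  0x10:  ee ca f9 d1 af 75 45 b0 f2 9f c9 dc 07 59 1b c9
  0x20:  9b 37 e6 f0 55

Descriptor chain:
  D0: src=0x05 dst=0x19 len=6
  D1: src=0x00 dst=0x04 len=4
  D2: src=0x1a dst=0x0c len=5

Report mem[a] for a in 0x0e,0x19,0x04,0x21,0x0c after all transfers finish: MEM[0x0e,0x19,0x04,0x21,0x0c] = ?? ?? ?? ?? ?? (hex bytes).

#0 dst[0x19+6] := {0x49,0x55,0xe5,0xc7,0x9d,0xeb}
#1 dst[0x04+4] := {0x21,0x51,0x39,0x67}
#2 dst[0x0c+5] := {0x55,0xe5,0xc7,0x9d,0xeb}
query mem[0x0e]=0xc7, mem[0x19]=0x49, mem[0x04]=0x21, mem[0x21]=0x37, mem[0x0c]=0x55

MEM[0x0e,0x19,0x04,0x21,0x0c] = c7 49 21 37 55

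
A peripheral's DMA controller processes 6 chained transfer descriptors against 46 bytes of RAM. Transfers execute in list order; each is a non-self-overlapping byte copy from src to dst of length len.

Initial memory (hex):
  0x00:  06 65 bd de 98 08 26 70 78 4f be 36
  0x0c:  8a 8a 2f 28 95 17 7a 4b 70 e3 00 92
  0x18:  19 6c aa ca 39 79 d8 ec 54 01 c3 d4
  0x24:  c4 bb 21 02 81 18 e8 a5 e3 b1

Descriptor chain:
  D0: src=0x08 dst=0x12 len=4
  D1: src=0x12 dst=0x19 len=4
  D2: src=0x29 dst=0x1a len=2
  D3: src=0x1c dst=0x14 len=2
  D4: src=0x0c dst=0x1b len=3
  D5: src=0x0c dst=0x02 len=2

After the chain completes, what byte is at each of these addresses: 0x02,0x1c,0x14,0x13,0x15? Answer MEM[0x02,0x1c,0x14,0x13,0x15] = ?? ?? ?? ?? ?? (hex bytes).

MEM[0x02,0x1c,0x14,0x13,0x15] = 8a 8a 36 4f 79

[0] 0x08->0x12 len=4 : 78 4f be 36
[1] 0x12->0x19 len=4 : 78 4f be 36
[2] 0x29->0x1a len=2 : 18 e8
[3] 0x1c->0x14 len=2 : 36 79
[4] 0x0c->0x1b len=3 : 8a 8a 2f
[5] 0x0c->0x02 len=2 : 8a 8a
query mem[0x02]=0x8a, mem[0x1c]=0x8a, mem[0x14]=0x36, mem[0x13]=0x4f, mem[0x15]=0x79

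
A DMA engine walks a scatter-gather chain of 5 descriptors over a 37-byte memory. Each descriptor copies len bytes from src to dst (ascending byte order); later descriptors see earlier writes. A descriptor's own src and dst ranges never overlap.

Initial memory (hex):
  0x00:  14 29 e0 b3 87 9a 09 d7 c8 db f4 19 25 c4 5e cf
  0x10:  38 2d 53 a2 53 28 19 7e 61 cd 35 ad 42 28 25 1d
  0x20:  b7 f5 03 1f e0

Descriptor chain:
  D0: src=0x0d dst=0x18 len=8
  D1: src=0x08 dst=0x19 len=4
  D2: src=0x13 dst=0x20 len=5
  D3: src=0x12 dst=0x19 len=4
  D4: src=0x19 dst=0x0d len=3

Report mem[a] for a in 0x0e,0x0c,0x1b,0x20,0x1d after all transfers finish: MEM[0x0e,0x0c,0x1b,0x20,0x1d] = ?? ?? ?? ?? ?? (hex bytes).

MEM[0x0e,0x0c,0x1b,0x20,0x1d] = a2 25 53 a2 53

  after D0: wrote 8B at 0x18 = c45ecf382d53a253
  after D1: wrote 4B at 0x19 = c8dbf419
  after D2: wrote 5B at 0x20 = a25328197e
  after D3: wrote 4B at 0x19 = 53a25328
  after D4: wrote 3B at 0x0d = 53a253
query mem[0x0e]=0xa2, mem[0x0c]=0x25, mem[0x1b]=0x53, mem[0x20]=0xa2, mem[0x1d]=0x53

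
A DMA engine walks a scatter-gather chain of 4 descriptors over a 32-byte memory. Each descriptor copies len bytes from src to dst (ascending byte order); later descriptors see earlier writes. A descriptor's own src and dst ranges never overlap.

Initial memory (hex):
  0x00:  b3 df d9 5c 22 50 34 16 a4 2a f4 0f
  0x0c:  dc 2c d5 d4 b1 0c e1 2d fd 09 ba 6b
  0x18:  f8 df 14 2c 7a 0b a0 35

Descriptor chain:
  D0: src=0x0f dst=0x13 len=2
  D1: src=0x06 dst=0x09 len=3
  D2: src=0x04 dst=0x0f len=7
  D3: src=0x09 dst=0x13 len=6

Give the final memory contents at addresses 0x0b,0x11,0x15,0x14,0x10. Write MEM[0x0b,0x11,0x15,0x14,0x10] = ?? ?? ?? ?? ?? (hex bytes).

#0 dst[0x13+2] := {0xd4,0xb1}
#1 dst[0x09+3] := {0x34,0x16,0xa4}
#2 dst[0x0f+7] := {0x22,0x50,0x34,0x16,0xa4,0x34,0x16}
#3 dst[0x13+6] := {0x34,0x16,0xa4,0xdc,0x2c,0xd5}
query mem[0x0b]=0xa4, mem[0x11]=0x34, mem[0x15]=0xa4, mem[0x14]=0x16, mem[0x10]=0x50

MEM[0x0b,0x11,0x15,0x14,0x10] = a4 34 a4 16 50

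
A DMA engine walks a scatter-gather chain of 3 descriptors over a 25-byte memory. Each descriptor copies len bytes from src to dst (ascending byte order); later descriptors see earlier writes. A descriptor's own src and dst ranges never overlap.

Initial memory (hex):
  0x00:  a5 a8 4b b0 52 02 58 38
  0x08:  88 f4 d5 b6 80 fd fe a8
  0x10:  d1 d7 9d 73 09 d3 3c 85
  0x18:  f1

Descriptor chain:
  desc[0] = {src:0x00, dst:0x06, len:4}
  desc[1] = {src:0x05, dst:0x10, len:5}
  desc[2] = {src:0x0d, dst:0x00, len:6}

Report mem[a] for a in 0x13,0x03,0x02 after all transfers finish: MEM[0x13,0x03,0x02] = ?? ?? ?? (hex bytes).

#0 dst[0x06+4] := {0xa5,0xa8,0x4b,0xb0}
#1 dst[0x10+5] := {0x02,0xa5,0xa8,0x4b,0xb0}
#2 dst[0x00+6] := {0xfd,0xfe,0xa8,0x02,0xa5,0xa8}
query mem[0x13]=0x4b, mem[0x03]=0x02, mem[0x02]=0xa8

MEM[0x13,0x03,0x02] = 4b 02 a8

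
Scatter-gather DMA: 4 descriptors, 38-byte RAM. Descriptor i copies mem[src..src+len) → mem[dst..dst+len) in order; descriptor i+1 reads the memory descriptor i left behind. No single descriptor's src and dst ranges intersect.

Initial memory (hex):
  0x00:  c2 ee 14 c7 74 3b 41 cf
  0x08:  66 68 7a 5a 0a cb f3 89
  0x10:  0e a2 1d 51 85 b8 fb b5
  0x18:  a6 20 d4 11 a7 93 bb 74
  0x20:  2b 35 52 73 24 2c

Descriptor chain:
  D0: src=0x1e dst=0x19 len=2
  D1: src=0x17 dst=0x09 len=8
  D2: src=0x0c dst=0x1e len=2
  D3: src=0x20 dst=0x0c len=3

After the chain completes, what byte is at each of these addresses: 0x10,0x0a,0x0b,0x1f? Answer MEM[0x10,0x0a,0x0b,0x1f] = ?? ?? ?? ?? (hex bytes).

MEM[0x10,0x0a,0x0b,0x1f] = bb a6 bb 11

  after D0: wrote 2B at 0x19 = bb74
  after D1: wrote 8B at 0x09 = b5a6bb7411a793bb
  after D2: wrote 2B at 0x1e = 7411
  after D3: wrote 3B at 0x0c = 2b3552
query mem[0x10]=0xbb, mem[0x0a]=0xa6, mem[0x0b]=0xbb, mem[0x1f]=0x11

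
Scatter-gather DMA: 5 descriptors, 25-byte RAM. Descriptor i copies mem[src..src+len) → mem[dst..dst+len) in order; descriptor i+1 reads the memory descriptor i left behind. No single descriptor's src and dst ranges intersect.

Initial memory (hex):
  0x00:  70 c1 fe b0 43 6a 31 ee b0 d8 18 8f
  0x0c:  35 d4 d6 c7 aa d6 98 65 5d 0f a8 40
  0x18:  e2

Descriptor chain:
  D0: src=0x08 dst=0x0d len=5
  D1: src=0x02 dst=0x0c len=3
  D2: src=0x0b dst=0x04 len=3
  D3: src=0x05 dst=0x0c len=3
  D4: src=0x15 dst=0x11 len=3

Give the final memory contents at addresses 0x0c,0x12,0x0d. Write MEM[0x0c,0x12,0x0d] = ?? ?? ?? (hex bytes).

[0] 0x08->0x0d len=5 : b0 d8 18 8f 35
[1] 0x02->0x0c len=3 : fe b0 43
[2] 0x0b->0x04 len=3 : 8f fe b0
[3] 0x05->0x0c len=3 : fe b0 ee
[4] 0x15->0x11 len=3 : 0f a8 40
query mem[0x0c]=0xfe, mem[0x12]=0xa8, mem[0x0d]=0xb0

MEM[0x0c,0x12,0x0d] = fe a8 b0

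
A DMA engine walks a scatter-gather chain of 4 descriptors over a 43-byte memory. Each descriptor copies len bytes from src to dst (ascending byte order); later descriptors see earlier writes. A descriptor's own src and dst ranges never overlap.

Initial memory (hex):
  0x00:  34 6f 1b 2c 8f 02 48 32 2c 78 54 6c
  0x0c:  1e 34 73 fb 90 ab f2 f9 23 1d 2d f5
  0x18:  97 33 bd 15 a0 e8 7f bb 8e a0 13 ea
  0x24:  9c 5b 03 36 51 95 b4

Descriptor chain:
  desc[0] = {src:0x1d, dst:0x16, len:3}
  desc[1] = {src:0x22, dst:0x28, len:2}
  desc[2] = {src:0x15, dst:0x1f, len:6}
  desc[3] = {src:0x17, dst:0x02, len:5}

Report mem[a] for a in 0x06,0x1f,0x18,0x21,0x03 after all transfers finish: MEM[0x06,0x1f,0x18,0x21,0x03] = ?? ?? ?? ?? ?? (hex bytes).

MEM[0x06,0x1f,0x18,0x21,0x03] = 15 1d bb 7f bb

  after D0: wrote 3B at 0x16 = e87fbb
  after D1: wrote 2B at 0x28 = 13ea
  after D2: wrote 6B at 0x1f = 1de87fbb33bd
  after D3: wrote 5B at 0x02 = 7fbb33bd15
query mem[0x06]=0x15, mem[0x1f]=0x1d, mem[0x18]=0xbb, mem[0x21]=0x7f, mem[0x03]=0xbb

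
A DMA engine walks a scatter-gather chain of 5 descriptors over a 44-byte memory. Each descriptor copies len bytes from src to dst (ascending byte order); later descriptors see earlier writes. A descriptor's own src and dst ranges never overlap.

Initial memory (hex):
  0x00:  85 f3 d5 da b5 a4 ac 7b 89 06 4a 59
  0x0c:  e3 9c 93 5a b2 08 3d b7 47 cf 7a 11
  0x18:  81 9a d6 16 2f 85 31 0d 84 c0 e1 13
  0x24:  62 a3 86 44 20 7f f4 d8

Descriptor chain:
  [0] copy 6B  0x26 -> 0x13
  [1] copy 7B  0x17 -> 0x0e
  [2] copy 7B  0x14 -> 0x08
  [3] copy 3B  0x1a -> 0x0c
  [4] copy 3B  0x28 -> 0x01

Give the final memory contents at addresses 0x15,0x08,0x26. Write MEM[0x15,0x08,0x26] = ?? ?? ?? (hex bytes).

MEM[0x15,0x08,0x26] = 20 85 86

#0 dst[0x13+6] := {0x86,0x44,0x20,0x7f,0xf4,0xd8}
#1 dst[0x0e+7] := {0xf4,0xd8,0x9a,0xd6,0x16,0x2f,0x85}
#2 dst[0x08+7] := {0x85,0x20,0x7f,0xf4,0xd8,0x9a,0xd6}
#3 dst[0x0c+3] := {0xd6,0x16,0x2f}
#4 dst[0x01+3] := {0x20,0x7f,0xf4}
query mem[0x15]=0x20, mem[0x08]=0x85, mem[0x26]=0x86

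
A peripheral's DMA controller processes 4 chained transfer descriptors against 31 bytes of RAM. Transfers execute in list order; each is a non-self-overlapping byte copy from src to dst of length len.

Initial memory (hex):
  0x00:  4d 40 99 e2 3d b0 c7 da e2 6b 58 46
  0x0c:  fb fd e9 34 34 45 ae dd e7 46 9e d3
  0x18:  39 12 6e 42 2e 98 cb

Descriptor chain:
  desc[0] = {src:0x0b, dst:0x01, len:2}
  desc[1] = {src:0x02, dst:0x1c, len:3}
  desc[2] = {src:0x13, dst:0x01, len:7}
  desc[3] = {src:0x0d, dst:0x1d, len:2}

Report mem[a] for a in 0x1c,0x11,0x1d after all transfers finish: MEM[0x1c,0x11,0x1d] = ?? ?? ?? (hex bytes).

#0 dst[0x01+2] := {0x46,0xfb}
#1 dst[0x1c+3] := {0xfb,0xe2,0x3d}
#2 dst[0x01+7] := {0xdd,0xe7,0x46,0x9e,0xd3,0x39,0x12}
#3 dst[0x1d+2] := {0xfd,0xe9}
query mem[0x1c]=0xfb, mem[0x11]=0x45, mem[0x1d]=0xfd

MEM[0x1c,0x11,0x1d] = fb 45 fd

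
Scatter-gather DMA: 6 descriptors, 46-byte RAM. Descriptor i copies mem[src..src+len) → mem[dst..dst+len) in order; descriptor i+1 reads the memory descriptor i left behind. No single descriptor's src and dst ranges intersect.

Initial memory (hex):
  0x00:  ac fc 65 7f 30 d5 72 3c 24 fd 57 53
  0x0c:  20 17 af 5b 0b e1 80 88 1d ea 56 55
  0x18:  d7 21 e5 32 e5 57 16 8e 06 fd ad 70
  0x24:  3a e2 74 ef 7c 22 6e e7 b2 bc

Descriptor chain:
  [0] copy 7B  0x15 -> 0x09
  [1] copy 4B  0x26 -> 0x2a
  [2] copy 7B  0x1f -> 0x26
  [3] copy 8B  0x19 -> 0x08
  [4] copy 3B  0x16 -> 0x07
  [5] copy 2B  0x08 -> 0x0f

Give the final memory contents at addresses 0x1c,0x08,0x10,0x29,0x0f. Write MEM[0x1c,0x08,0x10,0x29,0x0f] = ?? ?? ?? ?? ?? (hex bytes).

MEM[0x1c,0x08,0x10,0x29,0x0f] = e5 55 d7 ad 55

[0] 0x15->0x09 len=7 : ea 56 55 d7 21 e5 32
[1] 0x26->0x2a len=4 : 74 ef 7c 22
[2] 0x1f->0x26 len=7 : 8e 06 fd ad 70 3a e2
[3] 0x19->0x08 len=8 : 21 e5 32 e5 57 16 8e 06
[4] 0x16->0x07 len=3 : 56 55 d7
[5] 0x08->0x0f len=2 : 55 d7
query mem[0x1c]=0xe5, mem[0x08]=0x55, mem[0x10]=0xd7, mem[0x29]=0xad, mem[0x0f]=0x55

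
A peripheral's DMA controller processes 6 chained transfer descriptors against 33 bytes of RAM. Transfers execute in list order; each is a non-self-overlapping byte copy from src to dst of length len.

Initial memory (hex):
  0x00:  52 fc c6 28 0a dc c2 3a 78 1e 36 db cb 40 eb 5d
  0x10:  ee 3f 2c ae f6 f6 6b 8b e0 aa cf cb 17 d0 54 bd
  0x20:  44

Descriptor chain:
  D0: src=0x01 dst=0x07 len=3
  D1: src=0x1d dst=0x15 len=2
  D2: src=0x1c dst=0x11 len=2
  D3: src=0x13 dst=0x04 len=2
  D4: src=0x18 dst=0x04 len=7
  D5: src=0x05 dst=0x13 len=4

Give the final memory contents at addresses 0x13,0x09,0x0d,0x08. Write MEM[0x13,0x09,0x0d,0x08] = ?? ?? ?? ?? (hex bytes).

MEM[0x13,0x09,0x0d,0x08] = aa d0 40 17

D0: mem[0x07..0x09] <- [fc c6 28]
D1: mem[0x15..0x16] <- [d0 54]
D2: mem[0x11..0x12] <- [17 d0]
D3: mem[0x04..0x05] <- [ae f6]
D4: mem[0x04..0x0a] <- [e0 aa cf cb 17 d0 54]
D5: mem[0x13..0x16] <- [aa cf cb 17]
query mem[0x13]=0xaa, mem[0x09]=0xd0, mem[0x0d]=0x40, mem[0x08]=0x17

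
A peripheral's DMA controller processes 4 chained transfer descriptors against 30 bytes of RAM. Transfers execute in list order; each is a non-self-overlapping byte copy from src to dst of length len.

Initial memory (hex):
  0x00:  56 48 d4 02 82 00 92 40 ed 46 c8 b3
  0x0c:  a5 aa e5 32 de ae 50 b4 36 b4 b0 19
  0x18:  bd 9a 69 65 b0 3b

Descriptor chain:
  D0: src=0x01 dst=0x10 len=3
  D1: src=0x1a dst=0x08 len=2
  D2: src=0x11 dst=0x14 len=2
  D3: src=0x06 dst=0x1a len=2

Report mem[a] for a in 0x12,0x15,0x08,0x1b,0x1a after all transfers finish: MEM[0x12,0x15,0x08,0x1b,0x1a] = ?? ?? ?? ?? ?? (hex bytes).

MEM[0x12,0x15,0x08,0x1b,0x1a] = 02 02 69 40 92

  after D0: wrote 3B at 0x10 = 48d402
  after D1: wrote 2B at 0x08 = 6965
  after D2: wrote 2B at 0x14 = d402
  after D3: wrote 2B at 0x1a = 9240
query mem[0x12]=0x02, mem[0x15]=0x02, mem[0x08]=0x69, mem[0x1b]=0x40, mem[0x1a]=0x92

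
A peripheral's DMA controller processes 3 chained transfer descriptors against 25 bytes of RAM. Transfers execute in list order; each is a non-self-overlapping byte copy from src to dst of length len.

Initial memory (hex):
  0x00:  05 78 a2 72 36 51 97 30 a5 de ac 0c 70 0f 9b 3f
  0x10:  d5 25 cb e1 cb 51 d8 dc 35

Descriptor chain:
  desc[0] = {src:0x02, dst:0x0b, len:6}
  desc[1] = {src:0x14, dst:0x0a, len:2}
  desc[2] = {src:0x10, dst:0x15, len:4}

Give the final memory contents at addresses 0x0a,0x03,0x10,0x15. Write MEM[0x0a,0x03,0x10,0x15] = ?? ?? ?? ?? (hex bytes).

  after D0: wrote 6B at 0x0b = a27236519730
  after D1: wrote 2B at 0x0a = cb51
  after D2: wrote 4B at 0x15 = 3025cbe1
query mem[0x0a]=0xcb, mem[0x03]=0x72, mem[0x10]=0x30, mem[0x15]=0x30

MEM[0x0a,0x03,0x10,0x15] = cb 72 30 30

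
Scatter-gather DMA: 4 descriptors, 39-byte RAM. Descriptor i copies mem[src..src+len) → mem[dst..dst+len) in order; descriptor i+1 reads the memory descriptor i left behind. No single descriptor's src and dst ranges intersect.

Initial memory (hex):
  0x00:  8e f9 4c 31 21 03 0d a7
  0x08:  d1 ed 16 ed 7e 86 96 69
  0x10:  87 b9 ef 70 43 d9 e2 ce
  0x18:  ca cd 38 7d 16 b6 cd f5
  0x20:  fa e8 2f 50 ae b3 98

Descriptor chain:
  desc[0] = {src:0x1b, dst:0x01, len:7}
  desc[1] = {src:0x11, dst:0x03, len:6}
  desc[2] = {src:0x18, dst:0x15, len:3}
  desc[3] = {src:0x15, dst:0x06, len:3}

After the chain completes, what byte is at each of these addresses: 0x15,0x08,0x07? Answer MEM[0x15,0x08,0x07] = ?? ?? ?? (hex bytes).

#0 dst[0x01+7] := {0x7d,0x16,0xb6,0xcd,0xf5,0xfa,0xe8}
#1 dst[0x03+6] := {0xb9,0xef,0x70,0x43,0xd9,0xe2}
#2 dst[0x15+3] := {0xca,0xcd,0x38}
#3 dst[0x06+3] := {0xca,0xcd,0x38}
query mem[0x15]=0xca, mem[0x08]=0x38, mem[0x07]=0xcd

MEM[0x15,0x08,0x07] = ca 38 cd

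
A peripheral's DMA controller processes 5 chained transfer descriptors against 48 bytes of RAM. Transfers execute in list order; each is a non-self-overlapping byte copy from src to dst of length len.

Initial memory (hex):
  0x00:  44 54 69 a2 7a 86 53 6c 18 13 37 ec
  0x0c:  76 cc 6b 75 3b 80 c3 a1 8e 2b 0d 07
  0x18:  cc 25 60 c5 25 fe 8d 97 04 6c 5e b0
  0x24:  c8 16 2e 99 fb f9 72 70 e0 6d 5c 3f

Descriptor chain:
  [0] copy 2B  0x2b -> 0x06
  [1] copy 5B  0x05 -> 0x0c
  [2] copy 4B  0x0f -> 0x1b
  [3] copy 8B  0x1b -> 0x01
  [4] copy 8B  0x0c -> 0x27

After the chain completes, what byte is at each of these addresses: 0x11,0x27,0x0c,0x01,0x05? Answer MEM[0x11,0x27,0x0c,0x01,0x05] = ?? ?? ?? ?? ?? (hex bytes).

D0: mem[0x06..0x07] <- [70 e0]
D1: mem[0x0c..0x10] <- [86 70 e0 18 13]
D2: mem[0x1b..0x1e] <- [18 13 80 c3]
D3: mem[0x01..0x08] <- [18 13 80 c3 97 04 6c 5e]
D4: mem[0x27..0x2e] <- [86 70 e0 18 13 80 c3 a1]
query mem[0x11]=0x80, mem[0x27]=0x86, mem[0x0c]=0x86, mem[0x01]=0x18, mem[0x05]=0x97

MEM[0x11,0x27,0x0c,0x01,0x05] = 80 86 86 18 97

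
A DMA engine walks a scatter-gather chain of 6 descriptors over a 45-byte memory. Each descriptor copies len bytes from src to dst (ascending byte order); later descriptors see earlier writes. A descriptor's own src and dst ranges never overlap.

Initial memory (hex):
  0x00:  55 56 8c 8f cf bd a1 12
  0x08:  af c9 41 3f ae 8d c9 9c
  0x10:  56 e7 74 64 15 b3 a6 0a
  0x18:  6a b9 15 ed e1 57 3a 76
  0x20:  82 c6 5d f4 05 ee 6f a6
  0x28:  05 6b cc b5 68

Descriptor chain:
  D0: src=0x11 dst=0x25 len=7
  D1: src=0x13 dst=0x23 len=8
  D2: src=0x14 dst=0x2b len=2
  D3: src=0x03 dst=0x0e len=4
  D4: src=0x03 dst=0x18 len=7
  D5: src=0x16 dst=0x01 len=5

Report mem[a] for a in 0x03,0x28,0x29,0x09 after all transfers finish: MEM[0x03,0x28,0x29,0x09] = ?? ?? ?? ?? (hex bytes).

MEM[0x03,0x28,0x29,0x09] = 8f 6a b9 c9

#0 dst[0x25+7] := {0xe7,0x74,0x64,0x15,0xb3,0xa6,0x0a}
#1 dst[0x23+8] := {0x64,0x15,0xb3,0xa6,0x0a,0x6a,0xb9,0x15}
#2 dst[0x2b+2] := {0x15,0xb3}
#3 dst[0x0e+4] := {0x8f,0xcf,0xbd,0xa1}
#4 dst[0x18+7] := {0x8f,0xcf,0xbd,0xa1,0x12,0xaf,0xc9}
#5 dst[0x01+5] := {0xa6,0x0a,0x8f,0xcf,0xbd}
query mem[0x03]=0x8f, mem[0x28]=0x6a, mem[0x29]=0xb9, mem[0x09]=0xc9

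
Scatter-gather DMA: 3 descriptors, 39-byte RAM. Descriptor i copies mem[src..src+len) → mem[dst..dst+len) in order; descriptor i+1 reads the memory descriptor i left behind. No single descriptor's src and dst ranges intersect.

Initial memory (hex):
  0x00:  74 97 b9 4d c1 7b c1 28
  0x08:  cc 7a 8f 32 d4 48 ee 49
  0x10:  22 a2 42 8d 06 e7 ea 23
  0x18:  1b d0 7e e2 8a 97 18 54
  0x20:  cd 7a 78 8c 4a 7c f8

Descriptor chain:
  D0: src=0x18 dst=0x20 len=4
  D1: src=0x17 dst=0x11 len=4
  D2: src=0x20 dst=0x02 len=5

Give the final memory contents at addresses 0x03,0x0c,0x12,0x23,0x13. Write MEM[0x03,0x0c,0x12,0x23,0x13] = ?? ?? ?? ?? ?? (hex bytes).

#0 dst[0x20+4] := {0x1b,0xd0,0x7e,0xe2}
#1 dst[0x11+4] := {0x23,0x1b,0xd0,0x7e}
#2 dst[0x02+5] := {0x1b,0xd0,0x7e,0xe2,0x4a}
query mem[0x03]=0xd0, mem[0x0c]=0xd4, mem[0x12]=0x1b, mem[0x23]=0xe2, mem[0x13]=0xd0

MEM[0x03,0x0c,0x12,0x23,0x13] = d0 d4 1b e2 d0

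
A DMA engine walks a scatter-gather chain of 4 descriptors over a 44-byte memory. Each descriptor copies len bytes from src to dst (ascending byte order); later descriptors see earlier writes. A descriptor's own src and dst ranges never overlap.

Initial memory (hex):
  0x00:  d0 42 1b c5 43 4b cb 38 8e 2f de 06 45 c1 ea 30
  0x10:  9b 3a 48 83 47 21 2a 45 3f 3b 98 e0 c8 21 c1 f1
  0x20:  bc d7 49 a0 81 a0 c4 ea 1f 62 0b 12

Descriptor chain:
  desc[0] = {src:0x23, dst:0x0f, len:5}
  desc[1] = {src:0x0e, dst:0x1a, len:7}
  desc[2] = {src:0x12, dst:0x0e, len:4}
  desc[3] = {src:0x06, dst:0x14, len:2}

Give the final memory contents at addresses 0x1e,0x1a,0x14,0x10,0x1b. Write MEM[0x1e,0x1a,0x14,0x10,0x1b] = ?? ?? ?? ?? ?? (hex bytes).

#0 dst[0x0f+5] := {0xa0,0x81,0xa0,0xc4,0xea}
#1 dst[0x1a+7] := {0xea,0xa0,0x81,0xa0,0xc4,0xea,0x47}
#2 dst[0x0e+4] := {0xc4,0xea,0x47,0x21}
#3 dst[0x14+2] := {0xcb,0x38}
query mem[0x1e]=0xc4, mem[0x1a]=0xea, mem[0x14]=0xcb, mem[0x10]=0x47, mem[0x1b]=0xa0

MEM[0x1e,0x1a,0x14,0x10,0x1b] = c4 ea cb 47 a0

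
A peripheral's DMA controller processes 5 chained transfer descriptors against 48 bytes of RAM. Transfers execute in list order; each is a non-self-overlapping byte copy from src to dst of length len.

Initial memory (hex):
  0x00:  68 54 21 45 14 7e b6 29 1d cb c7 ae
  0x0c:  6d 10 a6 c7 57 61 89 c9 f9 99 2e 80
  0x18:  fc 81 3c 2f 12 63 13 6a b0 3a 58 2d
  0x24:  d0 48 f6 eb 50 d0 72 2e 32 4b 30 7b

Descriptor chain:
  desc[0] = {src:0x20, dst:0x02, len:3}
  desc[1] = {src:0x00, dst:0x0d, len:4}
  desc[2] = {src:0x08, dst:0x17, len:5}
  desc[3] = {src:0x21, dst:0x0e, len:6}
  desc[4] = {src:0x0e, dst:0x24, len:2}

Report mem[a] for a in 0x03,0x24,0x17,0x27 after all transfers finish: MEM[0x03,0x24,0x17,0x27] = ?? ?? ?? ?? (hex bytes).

MEM[0x03,0x24,0x17,0x27] = 3a 3a 1d eb

D0: mem[0x02..0x04] <- [b0 3a 58]
D1: mem[0x0d..0x10] <- [68 54 b0 3a]
D2: mem[0x17..0x1b] <- [1d cb c7 ae 6d]
D3: mem[0x0e..0x13] <- [3a 58 2d d0 48 f6]
D4: mem[0x24..0x25] <- [3a 58]
query mem[0x03]=0x3a, mem[0x24]=0x3a, mem[0x17]=0x1d, mem[0x27]=0xeb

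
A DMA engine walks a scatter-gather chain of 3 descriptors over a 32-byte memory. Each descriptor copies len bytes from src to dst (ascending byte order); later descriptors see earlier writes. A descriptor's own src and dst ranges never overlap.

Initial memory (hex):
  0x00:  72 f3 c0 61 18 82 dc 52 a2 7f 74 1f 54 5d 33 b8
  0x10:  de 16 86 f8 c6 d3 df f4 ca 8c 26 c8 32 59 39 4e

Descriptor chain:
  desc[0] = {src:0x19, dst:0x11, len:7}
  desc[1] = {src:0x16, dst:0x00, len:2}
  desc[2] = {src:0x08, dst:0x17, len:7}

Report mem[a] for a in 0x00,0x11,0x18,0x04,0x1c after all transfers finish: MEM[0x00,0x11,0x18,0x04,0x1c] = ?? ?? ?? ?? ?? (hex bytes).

MEM[0x00,0x11,0x18,0x04,0x1c] = 39 8c 7f 18 5d

D0: mem[0x11..0x17] <- [8c 26 c8 32 59 39 4e]
D1: mem[0x00..0x01] <- [39 4e]
D2: mem[0x17..0x1d] <- [a2 7f 74 1f 54 5d 33]
query mem[0x00]=0x39, mem[0x11]=0x8c, mem[0x18]=0x7f, mem[0x04]=0x18, mem[0x1c]=0x5d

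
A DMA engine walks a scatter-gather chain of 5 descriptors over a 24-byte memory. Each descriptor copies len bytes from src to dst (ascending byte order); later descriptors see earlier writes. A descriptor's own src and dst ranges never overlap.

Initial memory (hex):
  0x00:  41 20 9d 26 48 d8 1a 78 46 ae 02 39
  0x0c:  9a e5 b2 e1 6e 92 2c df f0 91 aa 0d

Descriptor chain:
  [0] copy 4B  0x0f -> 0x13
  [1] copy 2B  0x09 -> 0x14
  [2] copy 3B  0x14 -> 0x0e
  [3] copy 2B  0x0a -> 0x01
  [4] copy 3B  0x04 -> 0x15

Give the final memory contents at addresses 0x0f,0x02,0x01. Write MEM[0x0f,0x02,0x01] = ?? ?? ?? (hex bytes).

MEM[0x0f,0x02,0x01] = 02 39 02

[0] 0x0f->0x13 len=4 : e1 6e 92 2c
[1] 0x09->0x14 len=2 : ae 02
[2] 0x14->0x0e len=3 : ae 02 2c
[3] 0x0a->0x01 len=2 : 02 39
[4] 0x04->0x15 len=3 : 48 d8 1a
query mem[0x0f]=0x02, mem[0x02]=0x39, mem[0x01]=0x02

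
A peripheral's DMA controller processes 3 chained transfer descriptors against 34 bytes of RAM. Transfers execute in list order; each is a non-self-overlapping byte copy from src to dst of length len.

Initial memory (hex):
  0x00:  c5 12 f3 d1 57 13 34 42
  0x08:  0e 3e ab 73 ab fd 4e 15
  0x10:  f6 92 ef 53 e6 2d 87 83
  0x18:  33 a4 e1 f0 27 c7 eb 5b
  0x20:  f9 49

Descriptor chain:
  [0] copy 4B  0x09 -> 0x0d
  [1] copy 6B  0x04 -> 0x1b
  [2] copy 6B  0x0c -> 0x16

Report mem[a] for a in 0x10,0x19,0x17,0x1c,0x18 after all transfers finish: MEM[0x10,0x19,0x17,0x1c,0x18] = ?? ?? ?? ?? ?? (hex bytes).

  after D0: wrote 4B at 0x0d = 3eab73ab
  after D1: wrote 6B at 0x1b = 571334420e3e
  after D2: wrote 6B at 0x16 = ab3eab73ab92
query mem[0x10]=0xab, mem[0x19]=0x73, mem[0x17]=0x3e, mem[0x1c]=0x13, mem[0x18]=0xab

MEM[0x10,0x19,0x17,0x1c,0x18] = ab 73 3e 13 ab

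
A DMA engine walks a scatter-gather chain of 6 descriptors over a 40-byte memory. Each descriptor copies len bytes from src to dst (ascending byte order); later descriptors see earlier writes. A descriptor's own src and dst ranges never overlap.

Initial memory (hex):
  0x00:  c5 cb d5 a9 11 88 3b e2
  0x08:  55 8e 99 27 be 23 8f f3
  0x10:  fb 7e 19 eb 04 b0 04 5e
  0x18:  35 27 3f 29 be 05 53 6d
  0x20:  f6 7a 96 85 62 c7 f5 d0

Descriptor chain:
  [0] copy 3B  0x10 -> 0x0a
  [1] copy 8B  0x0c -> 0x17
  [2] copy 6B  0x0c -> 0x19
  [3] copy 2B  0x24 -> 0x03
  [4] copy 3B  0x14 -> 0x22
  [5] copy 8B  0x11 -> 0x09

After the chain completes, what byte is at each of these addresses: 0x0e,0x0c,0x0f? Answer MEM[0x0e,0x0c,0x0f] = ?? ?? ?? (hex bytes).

D0: mem[0x0a..0x0c] <- [fb 7e 19]
D1: mem[0x17..0x1e] <- [19 23 8f f3 fb 7e 19 eb]
D2: mem[0x19..0x1e] <- [19 23 8f f3 fb 7e]
D3: mem[0x03..0x04] <- [62 c7]
D4: mem[0x22..0x24] <- [04 b0 04]
D5: mem[0x09..0x10] <- [7e 19 eb 04 b0 04 19 23]
query mem[0x0e]=0x04, mem[0x0c]=0x04, mem[0x0f]=0x19

MEM[0x0e,0x0c,0x0f] = 04 04 19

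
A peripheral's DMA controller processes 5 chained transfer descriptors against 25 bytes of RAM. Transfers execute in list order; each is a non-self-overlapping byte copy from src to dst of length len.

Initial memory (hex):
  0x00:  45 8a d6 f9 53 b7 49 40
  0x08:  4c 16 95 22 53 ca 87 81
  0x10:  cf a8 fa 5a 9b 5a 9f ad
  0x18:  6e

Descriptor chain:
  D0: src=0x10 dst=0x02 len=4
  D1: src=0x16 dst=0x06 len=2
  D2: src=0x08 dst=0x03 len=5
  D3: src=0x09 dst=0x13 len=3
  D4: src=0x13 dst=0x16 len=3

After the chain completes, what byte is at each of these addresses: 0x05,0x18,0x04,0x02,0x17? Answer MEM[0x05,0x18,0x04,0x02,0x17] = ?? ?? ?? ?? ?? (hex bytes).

MEM[0x05,0x18,0x04,0x02,0x17] = 95 22 16 cf 95

#0 dst[0x02+4] := {0xcf,0xa8,0xfa,0x5a}
#1 dst[0x06+2] := {0x9f,0xad}
#2 dst[0x03+5] := {0x4c,0x16,0x95,0x22,0x53}
#3 dst[0x13+3] := {0x16,0x95,0x22}
#4 dst[0x16+3] := {0x16,0x95,0x22}
query mem[0x05]=0x95, mem[0x18]=0x22, mem[0x04]=0x16, mem[0x02]=0xcf, mem[0x17]=0x95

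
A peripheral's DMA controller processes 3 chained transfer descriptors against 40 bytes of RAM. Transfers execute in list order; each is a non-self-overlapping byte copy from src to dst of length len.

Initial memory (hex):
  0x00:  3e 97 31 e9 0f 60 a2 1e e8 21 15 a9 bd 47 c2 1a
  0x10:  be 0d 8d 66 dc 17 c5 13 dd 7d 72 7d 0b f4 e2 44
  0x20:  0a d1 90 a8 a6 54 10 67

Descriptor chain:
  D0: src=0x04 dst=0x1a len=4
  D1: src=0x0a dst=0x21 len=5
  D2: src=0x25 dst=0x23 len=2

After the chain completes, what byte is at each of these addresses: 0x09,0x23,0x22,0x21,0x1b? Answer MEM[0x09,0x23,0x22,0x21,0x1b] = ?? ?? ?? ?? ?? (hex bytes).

#0 dst[0x1a+4] := {0x0f,0x60,0xa2,0x1e}
#1 dst[0x21+5] := {0x15,0xa9,0xbd,0x47,0xc2}
#2 dst[0x23+2] := {0xc2,0x10}
query mem[0x09]=0x21, mem[0x23]=0xc2, mem[0x22]=0xa9, mem[0x21]=0x15, mem[0x1b]=0x60

MEM[0x09,0x23,0x22,0x21,0x1b] = 21 c2 a9 15 60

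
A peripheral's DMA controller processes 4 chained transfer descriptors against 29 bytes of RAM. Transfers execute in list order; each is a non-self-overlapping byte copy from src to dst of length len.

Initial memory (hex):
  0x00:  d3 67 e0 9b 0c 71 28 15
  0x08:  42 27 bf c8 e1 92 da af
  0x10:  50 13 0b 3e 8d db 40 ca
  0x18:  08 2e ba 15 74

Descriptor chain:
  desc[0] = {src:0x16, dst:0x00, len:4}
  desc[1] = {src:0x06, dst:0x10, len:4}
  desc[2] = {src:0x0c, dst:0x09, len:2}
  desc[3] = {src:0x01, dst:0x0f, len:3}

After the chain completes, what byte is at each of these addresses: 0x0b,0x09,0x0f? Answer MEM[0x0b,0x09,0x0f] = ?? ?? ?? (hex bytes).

MEM[0x0b,0x09,0x0f] = c8 e1 ca

[0] 0x16->0x00 len=4 : 40 ca 08 2e
[1] 0x06->0x10 len=4 : 28 15 42 27
[2] 0x0c->0x09 len=2 : e1 92
[3] 0x01->0x0f len=3 : ca 08 2e
query mem[0x0b]=0xc8, mem[0x09]=0xe1, mem[0x0f]=0xca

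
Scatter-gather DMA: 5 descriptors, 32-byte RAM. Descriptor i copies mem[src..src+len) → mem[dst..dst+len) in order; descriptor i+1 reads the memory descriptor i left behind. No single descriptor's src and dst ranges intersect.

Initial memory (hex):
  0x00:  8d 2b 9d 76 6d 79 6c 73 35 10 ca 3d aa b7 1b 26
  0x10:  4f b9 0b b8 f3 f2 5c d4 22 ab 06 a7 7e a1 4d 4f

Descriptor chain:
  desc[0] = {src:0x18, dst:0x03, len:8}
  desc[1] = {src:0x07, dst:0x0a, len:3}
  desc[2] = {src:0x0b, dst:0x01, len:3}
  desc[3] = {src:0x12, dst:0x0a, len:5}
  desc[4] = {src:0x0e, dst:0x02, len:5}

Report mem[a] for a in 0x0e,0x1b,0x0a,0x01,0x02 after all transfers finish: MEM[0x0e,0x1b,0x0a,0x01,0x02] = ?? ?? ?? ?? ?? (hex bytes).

#0 dst[0x03+8] := {0x22,0xab,0x06,0xa7,0x7e,0xa1,0x4d,0x4f}
#1 dst[0x0a+3] := {0x7e,0xa1,0x4d}
#2 dst[0x01+3] := {0xa1,0x4d,0xb7}
#3 dst[0x0a+5] := {0x0b,0xb8,0xf3,0xf2,0x5c}
#4 dst[0x02+5] := {0x5c,0x26,0x4f,0xb9,0x0b}
query mem[0x0e]=0x5c, mem[0x1b]=0xa7, mem[0x0a]=0x0b, mem[0x01]=0xa1, mem[0x02]=0x5c

MEM[0x0e,0x1b,0x0a,0x01,0x02] = 5c a7 0b a1 5c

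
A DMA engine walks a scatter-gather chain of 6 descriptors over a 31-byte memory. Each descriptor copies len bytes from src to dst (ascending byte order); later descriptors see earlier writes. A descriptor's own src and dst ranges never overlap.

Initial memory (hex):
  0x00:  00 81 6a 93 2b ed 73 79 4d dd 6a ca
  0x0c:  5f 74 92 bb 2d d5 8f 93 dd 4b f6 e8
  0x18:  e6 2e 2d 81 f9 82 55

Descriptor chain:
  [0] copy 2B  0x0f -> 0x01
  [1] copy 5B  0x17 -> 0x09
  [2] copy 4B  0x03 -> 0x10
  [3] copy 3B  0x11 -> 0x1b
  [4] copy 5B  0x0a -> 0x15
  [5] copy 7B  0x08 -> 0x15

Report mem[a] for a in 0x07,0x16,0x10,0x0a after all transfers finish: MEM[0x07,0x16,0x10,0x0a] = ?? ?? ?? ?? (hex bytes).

MEM[0x07,0x16,0x10,0x0a] = 79 e8 93 e6

D0: mem[0x01..0x02] <- [bb 2d]
D1: mem[0x09..0x0d] <- [e8 e6 2e 2d 81]
D2: mem[0x10..0x13] <- [93 2b ed 73]
D3: mem[0x1b..0x1d] <- [2b ed 73]
D4: mem[0x15..0x19] <- [e6 2e 2d 81 92]
D5: mem[0x15..0x1b] <- [4d e8 e6 2e 2d 81 92]
query mem[0x07]=0x79, mem[0x16]=0xe8, mem[0x10]=0x93, mem[0x0a]=0xe6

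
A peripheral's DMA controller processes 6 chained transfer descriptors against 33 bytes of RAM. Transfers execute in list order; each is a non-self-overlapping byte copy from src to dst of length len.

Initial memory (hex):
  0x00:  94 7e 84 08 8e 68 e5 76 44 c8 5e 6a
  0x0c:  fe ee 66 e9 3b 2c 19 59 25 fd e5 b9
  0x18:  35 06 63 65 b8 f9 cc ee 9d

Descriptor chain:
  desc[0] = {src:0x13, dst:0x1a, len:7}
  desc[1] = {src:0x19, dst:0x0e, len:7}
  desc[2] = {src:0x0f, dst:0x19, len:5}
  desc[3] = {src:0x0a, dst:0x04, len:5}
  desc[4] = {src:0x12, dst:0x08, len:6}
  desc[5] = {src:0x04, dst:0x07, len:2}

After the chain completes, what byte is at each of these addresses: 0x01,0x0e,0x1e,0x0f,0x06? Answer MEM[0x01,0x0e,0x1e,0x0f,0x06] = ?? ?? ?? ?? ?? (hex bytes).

MEM[0x01,0x0e,0x1e,0x0f,0x06] = 7e 06 b9 59 fe

  after D0: wrote 7B at 0x1a = 5925fde5b93506
  after D1: wrote 7B at 0x0e = 065925fde5b935
  after D2: wrote 5B at 0x19 = 5925fde5b9
  after D3: wrote 5B at 0x04 = 5e6afeee06
  after D4: wrote 6B at 0x08 = e5b935fde5b9
  after D5: wrote 2B at 0x07 = 5e6a
query mem[0x01]=0x7e, mem[0x0e]=0x06, mem[0x1e]=0xb9, mem[0x0f]=0x59, mem[0x06]=0xfe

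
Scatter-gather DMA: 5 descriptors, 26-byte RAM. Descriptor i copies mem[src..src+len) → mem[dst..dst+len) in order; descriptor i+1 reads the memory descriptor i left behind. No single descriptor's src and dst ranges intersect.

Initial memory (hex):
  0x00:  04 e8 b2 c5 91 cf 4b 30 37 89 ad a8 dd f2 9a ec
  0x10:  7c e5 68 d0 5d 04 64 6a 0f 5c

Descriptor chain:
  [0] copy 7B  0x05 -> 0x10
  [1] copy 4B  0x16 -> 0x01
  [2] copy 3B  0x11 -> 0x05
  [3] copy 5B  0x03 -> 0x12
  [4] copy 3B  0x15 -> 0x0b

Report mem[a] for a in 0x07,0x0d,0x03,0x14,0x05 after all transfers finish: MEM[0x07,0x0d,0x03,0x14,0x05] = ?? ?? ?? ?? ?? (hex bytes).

MEM[0x07,0x0d,0x03,0x14,0x05] = 37 6a 0f 4b 4b

#0 dst[0x10+7] := {0xcf,0x4b,0x30,0x37,0x89,0xad,0xa8}
#1 dst[0x01+4] := {0xa8,0x6a,0x0f,0x5c}
#2 dst[0x05+3] := {0x4b,0x30,0x37}
#3 dst[0x12+5] := {0x0f,0x5c,0x4b,0x30,0x37}
#4 dst[0x0b+3] := {0x30,0x37,0x6a}
query mem[0x07]=0x37, mem[0x0d]=0x6a, mem[0x03]=0x0f, mem[0x14]=0x4b, mem[0x05]=0x4b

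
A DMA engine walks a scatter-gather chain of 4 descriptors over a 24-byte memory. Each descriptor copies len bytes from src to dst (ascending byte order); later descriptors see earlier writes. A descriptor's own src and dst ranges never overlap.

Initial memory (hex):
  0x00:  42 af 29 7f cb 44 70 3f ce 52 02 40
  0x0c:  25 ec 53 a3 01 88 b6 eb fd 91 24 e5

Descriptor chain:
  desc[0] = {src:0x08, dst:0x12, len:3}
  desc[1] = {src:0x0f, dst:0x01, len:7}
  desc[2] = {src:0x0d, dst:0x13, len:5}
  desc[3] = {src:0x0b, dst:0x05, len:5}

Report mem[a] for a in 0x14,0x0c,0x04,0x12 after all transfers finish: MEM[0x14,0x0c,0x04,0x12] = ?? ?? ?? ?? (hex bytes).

MEM[0x14,0x0c,0x04,0x12] = 53 25 ce ce

[0] 0x08->0x12 len=3 : ce 52 02
[1] 0x0f->0x01 len=7 : a3 01 88 ce 52 02 91
[2] 0x0d->0x13 len=5 : ec 53 a3 01 88
[3] 0x0b->0x05 len=5 : 40 25 ec 53 a3
query mem[0x14]=0x53, mem[0x0c]=0x25, mem[0x04]=0xce, mem[0x12]=0xce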